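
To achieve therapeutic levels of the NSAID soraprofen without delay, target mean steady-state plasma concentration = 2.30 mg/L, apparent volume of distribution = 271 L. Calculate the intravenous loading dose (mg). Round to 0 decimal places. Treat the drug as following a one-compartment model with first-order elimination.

LD = Css × Vd = 2.30 × 271 = 623.3 mg

623 mg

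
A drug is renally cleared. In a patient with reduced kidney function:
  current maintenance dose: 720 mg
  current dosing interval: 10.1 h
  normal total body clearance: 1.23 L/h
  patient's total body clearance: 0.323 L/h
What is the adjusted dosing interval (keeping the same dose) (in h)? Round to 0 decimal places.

38 h

To keep the same average steady-state level, dosing rate must scale with clearance.
CL ratio = 0.323 / 1.23 = 0.2626
New interval (same dose) = 10.1 / 0.2626 = 38.46 h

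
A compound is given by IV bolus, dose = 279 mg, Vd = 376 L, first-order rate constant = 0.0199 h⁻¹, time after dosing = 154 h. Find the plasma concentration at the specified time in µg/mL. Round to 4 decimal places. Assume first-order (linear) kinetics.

0.0346 µg/mL

C₀ = Dose / Vd = 279.0 / 376 = 0.7420 mg/L
C = C₀ · e^(−k·t) = 0.7420 × e^(−0.01990 × 154)
  = 0.7420 × 0.04667 = 0.03463 mg/L
(0.03463 mg/L = 0.03463 µg/mL)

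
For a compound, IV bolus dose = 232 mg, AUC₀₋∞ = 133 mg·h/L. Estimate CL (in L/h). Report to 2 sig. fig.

1.7 L/h

CL = Dose / AUC = 232 / 133 = 1.744 L/h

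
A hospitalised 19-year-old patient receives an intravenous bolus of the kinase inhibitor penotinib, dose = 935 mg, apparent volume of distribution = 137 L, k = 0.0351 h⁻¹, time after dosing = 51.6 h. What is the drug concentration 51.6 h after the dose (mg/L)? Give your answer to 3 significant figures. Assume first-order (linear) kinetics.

C₀ = Dose / Vd = 935.0 / 137 = 6.825 mg/L
C = C₀ · e^(−k·t) = 6.825 × e^(−0.03510 × 51.6)
  = 6.825 × 0.1635 = 1.116 mg/L

1.12 mg/L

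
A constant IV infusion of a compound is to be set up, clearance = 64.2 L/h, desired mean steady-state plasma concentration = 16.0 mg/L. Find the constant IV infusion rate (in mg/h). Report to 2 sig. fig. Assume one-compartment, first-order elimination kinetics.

At steady state, infusion rate R₀ = Css × CL = 16.0 × 64.20 = 1027 mg/h

1000 mg/h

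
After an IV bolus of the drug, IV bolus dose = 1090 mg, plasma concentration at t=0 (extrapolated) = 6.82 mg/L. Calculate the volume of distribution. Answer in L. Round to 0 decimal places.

Vd = Dose / C₀ = 1090 / 6.82 = 159.8 L

160 L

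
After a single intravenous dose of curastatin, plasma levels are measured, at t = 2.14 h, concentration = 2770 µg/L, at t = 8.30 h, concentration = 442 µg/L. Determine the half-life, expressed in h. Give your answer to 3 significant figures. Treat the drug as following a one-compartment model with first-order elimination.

2.33 h

k = ln(C₁/C₂) / (t₂ − t₁) = ln(2770/442) / (8.30 − 2.14)
  = 1.835 / 6.160 = 0.2979 h⁻¹
t½ = ln2 / k = 0.693147 / 0.2979 = 2.327 h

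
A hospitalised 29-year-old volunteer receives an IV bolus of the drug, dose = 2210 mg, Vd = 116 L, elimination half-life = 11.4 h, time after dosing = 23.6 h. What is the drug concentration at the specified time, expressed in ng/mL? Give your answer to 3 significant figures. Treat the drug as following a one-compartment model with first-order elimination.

C₀ = Dose / Vd = 2210 / 116 = 19.05 mg/L
k = ln2 / t½ = 0.693147 / 11.4 = 0.06080 h⁻¹
C = C₀ · e^(−k·t) = 19.05 × e^(−0.06080 × 23.6)
  = 19.05 × 0.2381 = 4.536 mg/L
Convert: 4.536 mg/L × 1000 = 4536 ng/mL

4540 ng/mL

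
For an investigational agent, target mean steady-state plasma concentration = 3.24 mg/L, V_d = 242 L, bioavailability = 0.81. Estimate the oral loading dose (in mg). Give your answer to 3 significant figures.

LD = Css × Vd / F = 3.24 × 242 / 0.81 = 968.0 mg

968 mg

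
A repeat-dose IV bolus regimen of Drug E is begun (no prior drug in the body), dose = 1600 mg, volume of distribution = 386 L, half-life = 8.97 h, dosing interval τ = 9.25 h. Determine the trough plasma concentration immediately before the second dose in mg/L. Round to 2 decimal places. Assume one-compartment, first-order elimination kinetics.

2.03 mg/L

C₀ per dose = Dose / Vd = 1600 / 386 = 4.145 mg/L
k = ln2 / t½ = 0.693147 / 8.97 = 0.07727 h⁻¹
Fraction remaining after one interval: r = e^(−kτ) = e^(−0.07727 × 9.25) = 0.4893
Before dose 2, 1 dose has been given (aged 1τ).
C_trough = C₀ × r = 4.145 × 0.4893 = 2.028 mg/L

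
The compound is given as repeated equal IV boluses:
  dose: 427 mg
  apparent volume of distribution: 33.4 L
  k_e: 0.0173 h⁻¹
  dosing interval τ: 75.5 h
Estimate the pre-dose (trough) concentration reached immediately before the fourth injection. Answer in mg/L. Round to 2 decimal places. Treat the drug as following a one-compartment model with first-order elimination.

4.65 mg/L

C₀ per dose = Dose / Vd = 427 / 33.4 = 12.78 mg/L
Fraction remaining after one interval: r = e^(−kτ) = e^(−0.01730 × 75.5) = 0.2709
Before dose 4, 3 doses have been given (aged 1τ, 2τ, 3τ).
C_trough = C₀ × (r + r² + … + r^3) = C₀ × r(1−r^3)/(1−r)
        = 12.78 × 0.2709 × (1 − 0.01988) / (1 − 0.2709) = 4.654 mg/L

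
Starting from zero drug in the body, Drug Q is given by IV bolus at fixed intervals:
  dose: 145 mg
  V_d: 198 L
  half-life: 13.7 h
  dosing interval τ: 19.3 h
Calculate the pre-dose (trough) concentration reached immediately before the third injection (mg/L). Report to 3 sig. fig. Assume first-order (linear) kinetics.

C₀ per dose = Dose / Vd = 145 / 198 = 0.7323 mg/L
k = ln2 / t½ = 0.693147 / 13.7 = 0.05059 h⁻¹
Fraction remaining after one interval: r = e^(−kτ) = e^(−0.05059 × 19.3) = 0.3767
Before dose 3, 2 doses have been given (aged 1τ, 2τ).
C_trough = C₀ × (r + r²) = 0.7323 × (0.3767 + 0.1419) = 0.3798 mg/L

0.380 mg/L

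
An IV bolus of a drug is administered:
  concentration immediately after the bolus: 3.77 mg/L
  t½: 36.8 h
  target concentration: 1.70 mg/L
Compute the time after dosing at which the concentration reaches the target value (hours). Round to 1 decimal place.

k = ln2 / t½ = 0.693147 / 36.8 = 0.01884 h⁻¹
t = ln(C₀ / C) / k = ln(3.770 / 1.70) / 0.01884
  = ln(2.218) / 0.01884 = 0.7966 / 0.01884 = 42.28 h

42.3 h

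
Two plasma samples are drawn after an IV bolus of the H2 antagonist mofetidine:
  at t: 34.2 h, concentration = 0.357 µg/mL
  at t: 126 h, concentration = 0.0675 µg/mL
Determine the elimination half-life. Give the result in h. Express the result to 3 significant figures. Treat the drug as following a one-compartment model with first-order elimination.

k = ln(C₁/C₂) / (t₂ − t₁) = ln(0.357/0.0675) / (126 − 34.2)
  = 1.666 / 91.80 = 0.01815 h⁻¹
t½ = ln2 / k = 0.693147 / 0.01815 = 38.19 h

38.2 h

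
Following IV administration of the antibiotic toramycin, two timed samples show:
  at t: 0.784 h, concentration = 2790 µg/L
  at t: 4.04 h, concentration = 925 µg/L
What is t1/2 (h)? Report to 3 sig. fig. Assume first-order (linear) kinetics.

2.04 h

k = ln(C₁/C₂) / (t₂ − t₁) = ln(2790/925) / (4.04 − 0.784)
  = 1.104 / 3.256 = 0.3391 h⁻¹
t½ = ln2 / k = 0.693147 / 0.3391 = 2.044 h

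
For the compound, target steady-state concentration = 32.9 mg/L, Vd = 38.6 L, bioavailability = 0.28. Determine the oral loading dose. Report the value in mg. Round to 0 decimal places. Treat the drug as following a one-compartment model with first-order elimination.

4536 mg

LD = Css × Vd / F = 32.9 × 38.6 / 0.28 = 4536 mg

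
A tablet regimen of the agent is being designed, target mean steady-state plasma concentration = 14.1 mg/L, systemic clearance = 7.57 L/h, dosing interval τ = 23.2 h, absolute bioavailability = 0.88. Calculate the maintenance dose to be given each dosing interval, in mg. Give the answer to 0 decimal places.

At steady state, F × (Dose/τ) = Css × CL.
Dose = Css × CL × τ / F = 14.1 × 7.570 × 23.2 / 0.88 = 2814 mg

2814 mg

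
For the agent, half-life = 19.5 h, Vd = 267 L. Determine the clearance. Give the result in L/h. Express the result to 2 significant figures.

9.5 L/h

k = ln2 / t½ = 0.693147 / 19.5 = 0.03555 h⁻¹
CL = k × Vd = 0.03555 × 267 = 9.492 L/h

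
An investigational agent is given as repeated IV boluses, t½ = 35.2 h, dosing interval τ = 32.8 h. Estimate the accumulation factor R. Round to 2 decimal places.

k = ln2 / t½ = 0.693147 / 35.2 = 0.01969 h⁻¹
e^(−kτ) = e^(−0.01969 × 32.8) = 0.5242
Accumulation ratio R = 1 / (1 − e^(−kτ)) = 1 / (1 − 0.5242) = 2.102

2.10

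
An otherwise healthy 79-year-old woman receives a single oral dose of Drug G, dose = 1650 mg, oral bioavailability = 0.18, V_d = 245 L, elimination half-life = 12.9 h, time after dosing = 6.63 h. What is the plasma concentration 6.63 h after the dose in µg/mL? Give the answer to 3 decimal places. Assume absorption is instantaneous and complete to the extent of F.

Amount reaching circulation = F × Dose = 0.18 × 1650 = 297.0 mg
C₀ = F·Dose / Vd = 297.0 / 245 = 1.212 mg/L
k = ln2 / t½ = 0.693147 / 12.9 = 0.05373 h⁻¹
C = C₀ · e^(−k·t) = 1.212 × e^(−0.05373 × 6.63)
  = 1.212 × 0.7003 = 0.8488 mg/L
(0.8488 mg/L = 0.8488 µg/mL)

0.849 µg/mL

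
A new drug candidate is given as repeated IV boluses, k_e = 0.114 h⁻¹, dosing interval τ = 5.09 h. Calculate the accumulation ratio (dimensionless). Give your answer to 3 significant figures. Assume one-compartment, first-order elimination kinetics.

2.27

e^(−kτ) = e^(−0.1140 × 5.09) = 0.5598
Accumulation ratio R = 1 / (1 − e^(−kτ)) = 1 / (1 − 0.5598) = 2.272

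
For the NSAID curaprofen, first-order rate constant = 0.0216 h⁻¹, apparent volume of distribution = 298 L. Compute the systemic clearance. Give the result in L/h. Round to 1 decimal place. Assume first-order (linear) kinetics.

6.4 L/h

CL = k × Vd = 0.0216 × 298 = 6.437 L/h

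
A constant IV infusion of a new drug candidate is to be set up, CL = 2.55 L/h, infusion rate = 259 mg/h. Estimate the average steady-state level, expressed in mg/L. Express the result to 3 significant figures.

At steady state Css = R₀ / CL = 259 / 2.550 = 101.6 mg/L

102 mg/L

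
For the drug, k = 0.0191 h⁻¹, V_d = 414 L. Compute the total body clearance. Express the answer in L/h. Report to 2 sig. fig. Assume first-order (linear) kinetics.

CL = k × Vd = 0.0191 × 414 = 7.907 L/h

7.9 L/h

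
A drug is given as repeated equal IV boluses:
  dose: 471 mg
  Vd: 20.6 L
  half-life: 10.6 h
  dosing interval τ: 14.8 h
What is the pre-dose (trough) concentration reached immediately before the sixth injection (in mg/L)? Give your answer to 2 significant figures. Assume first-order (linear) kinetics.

C₀ per dose = Dose / Vd = 471 / 20.6 = 22.86 mg/L
k = ln2 / t½ = 0.693147 / 10.6 = 0.06539 h⁻¹
Fraction remaining after one interval: r = e^(−kτ) = e^(−0.06539 × 14.8) = 0.3799
Before dose 6, 5 doses have been given (aged 1τ, 2τ, 3τ, 4τ, 5τ).
C_trough = C₀ × (r + r² + … + r^5) = C₀ × r(1−r^5)/(1−r)
        = 22.86 × 0.3799 × (1 − 0.007913) / (1 − 0.3799) = 13.89 mg/L

14 mg/L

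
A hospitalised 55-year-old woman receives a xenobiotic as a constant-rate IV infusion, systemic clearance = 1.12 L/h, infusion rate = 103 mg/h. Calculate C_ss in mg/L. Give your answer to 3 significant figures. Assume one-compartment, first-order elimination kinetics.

At steady state Css = R₀ / CL = 103 / 1.120 = 91.96 mg/L

92.0 mg/L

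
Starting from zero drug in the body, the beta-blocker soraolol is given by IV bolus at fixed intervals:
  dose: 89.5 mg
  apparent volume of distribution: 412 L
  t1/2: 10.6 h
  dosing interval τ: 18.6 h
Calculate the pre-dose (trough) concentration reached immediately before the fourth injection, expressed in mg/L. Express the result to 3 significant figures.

C₀ per dose = Dose / Vd = 89.5 / 412 = 0.2172 mg/L
k = ln2 / t½ = 0.693147 / 10.6 = 0.06539 h⁻¹
Fraction remaining after one interval: r = e^(−kτ) = e^(−0.06539 × 18.6) = 0.2963
Before dose 4, 3 doses have been given (aged 1τ, 2τ, 3τ).
C_trough = C₀ × (r + r² + … + r^3) = C₀ × r(1−r^3)/(1−r)
        = 0.2172 × 0.2963 × (1 − 0.02601) / (1 − 0.2963) = 0.08908 mg/L

0.0891 mg/L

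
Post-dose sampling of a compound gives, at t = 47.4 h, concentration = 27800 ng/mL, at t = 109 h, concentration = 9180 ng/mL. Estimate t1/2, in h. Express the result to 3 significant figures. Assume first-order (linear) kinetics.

38.5 h

k = ln(C₁/C₂) / (t₂ − t₁) = ln(27800/9180) / (109 − 47.4)
  = 1.108 / 61.60 = 0.01799 h⁻¹
t½ = ln2 / k = 0.693147 / 0.01799 = 38.53 h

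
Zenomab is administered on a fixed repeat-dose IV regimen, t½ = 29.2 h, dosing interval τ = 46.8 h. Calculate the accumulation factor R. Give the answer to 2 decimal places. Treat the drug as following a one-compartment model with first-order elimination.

1.49

k = ln2 / t½ = 0.693147 / 29.2 = 0.02374 h⁻¹
e^(−kτ) = e^(−0.02374 × 46.8) = 0.3292
Accumulation ratio R = 1 / (1 − e^(−kτ)) = 1 / (1 − 0.3292) = 1.491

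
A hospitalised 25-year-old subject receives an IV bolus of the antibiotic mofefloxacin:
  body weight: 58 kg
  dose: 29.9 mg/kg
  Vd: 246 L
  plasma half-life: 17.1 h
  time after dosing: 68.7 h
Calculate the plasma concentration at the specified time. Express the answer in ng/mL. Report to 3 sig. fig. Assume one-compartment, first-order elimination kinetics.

Total dose = 29.9 × 58 = 1734 mg
C₀ = Dose / Vd = 1734 / 246 = 7.049 mg/L
k = ln2 / t½ = 0.693147 / 17.1 = 0.04053 h⁻¹
C = C₀ · e^(−k·t) = 7.049 × e^(−0.04053 × 68.7)
  = 7.049 × 0.06177 = 0.4354 mg/L
Convert: 0.4354 mg/L × 1000 = 435.4 ng/mL

435 ng/mL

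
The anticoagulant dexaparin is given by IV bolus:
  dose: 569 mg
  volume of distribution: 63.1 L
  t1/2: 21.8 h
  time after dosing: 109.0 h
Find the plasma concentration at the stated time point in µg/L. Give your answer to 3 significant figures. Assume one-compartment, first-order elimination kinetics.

C₀ = Dose / Vd = 569.0 / 63.1 = 9.017 mg/L
k = ln2 / t½ = 0.693147 / 21.8 = 0.03180 h⁻¹
t / t½ = 109.0 / 21.8 = 5 half-lives
C = C₀ × (1/2)^5 = 9.017 × 0.03125 = 0.2818 mg/L
Convert: 0.2818 mg/L × 1000 = 281.8 µg/L

282 µg/L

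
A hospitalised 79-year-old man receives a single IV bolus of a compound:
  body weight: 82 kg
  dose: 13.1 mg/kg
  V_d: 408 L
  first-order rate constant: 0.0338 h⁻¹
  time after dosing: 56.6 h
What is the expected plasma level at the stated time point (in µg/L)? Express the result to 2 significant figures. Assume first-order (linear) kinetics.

390 µg/L

Total dose = 13.1 × 82 = 1074 mg
C₀ = Dose / Vd = 1074 / 408 = 2.632 mg/L
C = C₀ · e^(−k·t) = 2.632 × e^(−0.03380 × 56.6)
  = 2.632 × 0.1476 = 0.3885 mg/L
Convert: 0.3885 mg/L × 1000 = 388.5 µg/L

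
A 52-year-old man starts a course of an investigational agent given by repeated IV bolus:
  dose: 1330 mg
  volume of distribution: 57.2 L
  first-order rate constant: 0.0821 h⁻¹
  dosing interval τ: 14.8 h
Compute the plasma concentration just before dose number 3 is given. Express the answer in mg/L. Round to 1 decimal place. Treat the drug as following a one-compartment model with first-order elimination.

C₀ per dose = Dose / Vd = 1330 / 57.2 = 23.25 mg/L
Fraction remaining after one interval: r = e^(−kτ) = e^(−0.08210 × 14.8) = 0.2967
Before dose 3, 2 doses have been given (aged 1τ, 2τ).
C_trough = C₀ × (r + r²) = 23.25 × (0.2967 + 0.08803) = 8.945 mg/L

8.9 mg/L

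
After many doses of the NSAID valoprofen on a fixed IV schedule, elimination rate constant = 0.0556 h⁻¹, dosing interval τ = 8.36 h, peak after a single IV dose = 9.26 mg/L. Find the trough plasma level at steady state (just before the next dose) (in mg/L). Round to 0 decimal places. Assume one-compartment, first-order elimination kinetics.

16 mg/L

e^(−kτ) = e^(−0.05560 × 8.36) = 0.6283
Accumulation ratio R = 1 / (1 − e^(−kτ)) = 1 / (1 − 0.6283) = 2.690
Steady-state trough = C₀ × R × e^(−kτ) = 9.26 × 2.690 × 0.6283 = 15.65 mg/L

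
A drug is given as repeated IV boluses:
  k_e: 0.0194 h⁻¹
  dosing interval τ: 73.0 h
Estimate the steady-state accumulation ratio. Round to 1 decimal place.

e^(−kτ) = e^(−0.01940 × 73.0) = 0.2426
Accumulation ratio R = 1 / (1 − e^(−kτ)) = 1 / (1 − 0.2426) = 1.320

1.3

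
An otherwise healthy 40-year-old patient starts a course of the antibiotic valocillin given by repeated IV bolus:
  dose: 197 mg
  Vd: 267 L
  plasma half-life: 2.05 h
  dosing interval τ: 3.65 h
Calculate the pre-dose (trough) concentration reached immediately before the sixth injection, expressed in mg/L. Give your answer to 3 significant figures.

C₀ per dose = Dose / Vd = 197 / 267 = 0.7378 mg/L
k = ln2 / t½ = 0.693147 / 2.05 = 0.3381 h⁻¹
Fraction remaining after one interval: r = e^(−kτ) = e^(−0.3381 × 3.65) = 0.2911
Before dose 6, 5 doses have been given (aged 1τ, 2τ, 3τ, 4τ, 5τ).
C_trough = C₀ × (r + r² + … + r^5) = C₀ × r(1−r^5)/(1−r)
        = 0.7378 × 0.2911 × (1 − 0.002090) / (1 − 0.2911) = 0.3023 mg/L

0.302 mg/L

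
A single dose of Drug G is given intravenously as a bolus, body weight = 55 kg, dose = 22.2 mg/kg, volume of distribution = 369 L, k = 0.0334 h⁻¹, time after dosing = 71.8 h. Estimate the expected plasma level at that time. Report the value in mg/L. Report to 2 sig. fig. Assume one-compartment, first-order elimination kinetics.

Total dose = 22.2 × 55 = 1221 mg
C₀ = Dose / Vd = 1221 / 369 = 3.309 mg/L
C = C₀ · e^(−k·t) = 3.309 × e^(−0.03340 × 71.8)
  = 3.309 × 0.09089 = 0.3008 mg/L

0.30 mg/L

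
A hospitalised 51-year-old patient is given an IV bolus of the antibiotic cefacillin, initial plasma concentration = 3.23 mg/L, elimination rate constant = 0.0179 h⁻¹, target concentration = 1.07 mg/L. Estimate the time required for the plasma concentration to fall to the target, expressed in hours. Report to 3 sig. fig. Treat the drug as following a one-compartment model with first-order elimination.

61.7 h

t = ln(C₀ / C) / k = ln(3.230 / 1.07) / 0.01790
  = ln(3.019) / 0.01790 = 1.105 / 0.01790 = 61.73 h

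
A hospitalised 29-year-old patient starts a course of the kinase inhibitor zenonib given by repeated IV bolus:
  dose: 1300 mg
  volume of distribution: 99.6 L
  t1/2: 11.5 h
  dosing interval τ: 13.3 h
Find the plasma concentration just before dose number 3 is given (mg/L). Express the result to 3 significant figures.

C₀ per dose = Dose / Vd = 1300 / 99.6 = 13.05 mg/L
k = ln2 / t½ = 0.693147 / 11.5 = 0.06027 h⁻¹
Fraction remaining after one interval: r = e^(−kτ) = e^(−0.06027 × 13.3) = 0.4486
Before dose 3, 2 doses have been given (aged 1τ, 2τ).
C_trough = C₀ × (r + r²) = 13.05 × (0.4486 + 0.2012) = 8.480 mg/L

8.48 mg/L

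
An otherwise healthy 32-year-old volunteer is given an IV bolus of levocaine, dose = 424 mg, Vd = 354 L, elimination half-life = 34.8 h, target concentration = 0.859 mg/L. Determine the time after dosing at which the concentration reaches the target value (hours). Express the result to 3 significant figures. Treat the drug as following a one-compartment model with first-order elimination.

16.7 h

C₀ = Dose / Vd = 424.0 / 354 = 1.198 mg/L
k = ln2 / t½ = 0.693147 / 34.8 = 0.01992 h⁻¹
t = ln(C₀ / C) / k = ln(1.198 / 0.859) / 0.01992
  = ln(1.395) / 0.01992 = 0.3329 / 0.01992 = 16.71 h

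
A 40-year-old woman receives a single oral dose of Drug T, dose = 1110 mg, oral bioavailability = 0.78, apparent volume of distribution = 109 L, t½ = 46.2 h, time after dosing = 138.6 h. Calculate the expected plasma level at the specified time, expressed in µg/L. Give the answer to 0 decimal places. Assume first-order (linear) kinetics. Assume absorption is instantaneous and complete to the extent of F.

993 µg/L

Amount reaching circulation = F × Dose = 0.78 × 1110 = 865.8 mg
C₀ = F·Dose / Vd = 865.8 / 109 = 7.943 mg/L
k = ln2 / t½ = 0.693147 / 46.2 = 0.01500 h⁻¹
t / t½ = 138.6 / 46.2 = 3 half-lives
C = C₀ × (1/2)^3 = 7.943 × 0.1250 = 0.9929 mg/L
Convert: 0.9929 mg/L × 1000 = 992.9 µg/L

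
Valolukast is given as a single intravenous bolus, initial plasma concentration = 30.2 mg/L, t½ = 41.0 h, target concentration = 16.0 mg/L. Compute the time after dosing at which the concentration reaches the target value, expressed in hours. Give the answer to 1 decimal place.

37.6 h

k = ln2 / t½ = 0.693147 / 41.0 = 0.01691 h⁻¹
t = ln(C₀ / C) / k = ln(30.20 / 16.0) / 0.01691
  = ln(1.888) / 0.01691 = 0.6355 / 0.01691 = 37.58 h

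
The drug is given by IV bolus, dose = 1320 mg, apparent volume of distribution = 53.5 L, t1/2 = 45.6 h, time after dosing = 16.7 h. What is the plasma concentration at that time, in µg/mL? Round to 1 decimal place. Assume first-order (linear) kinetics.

C₀ = Dose / Vd = 1320 / 53.5 = 24.67 mg/L
k = ln2 / t½ = 0.693147 / 45.6 = 0.01520 h⁻¹
C = C₀ · e^(−k·t) = 24.67 × e^(−0.01520 × 16.7)
  = 24.67 × 0.7758 = 19.14 mg/L
(19.14 mg/L = 19.14 µg/mL)

19.1 µg/mL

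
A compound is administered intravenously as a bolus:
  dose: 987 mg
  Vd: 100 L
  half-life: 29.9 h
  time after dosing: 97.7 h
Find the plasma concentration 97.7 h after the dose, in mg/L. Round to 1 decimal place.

1.0 mg/L

C₀ = Dose / Vd = 987.0 / 100 = 9.870 mg/L
k = ln2 / t½ = 0.693147 / 29.9 = 0.02318 h⁻¹
C = C₀ · e^(−k·t) = 9.870 × e^(−0.02318 × 97.7)
  = 9.870 × 0.1039 = 1.025 mg/L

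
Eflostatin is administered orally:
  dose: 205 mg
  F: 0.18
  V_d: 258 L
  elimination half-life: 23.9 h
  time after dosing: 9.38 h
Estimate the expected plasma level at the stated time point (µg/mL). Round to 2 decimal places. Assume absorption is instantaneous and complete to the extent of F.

Amount reaching circulation = F × Dose = 0.18 × 205.0 = 36.90 mg
C₀ = F·Dose / Vd = 36.90 / 258 = 0.1430 mg/L
k = ln2 / t½ = 0.693147 / 23.9 = 0.02900 h⁻¹
C = C₀ · e^(−k·t) = 0.1430 × e^(−0.02900 × 9.38)
  = 0.1430 × 0.7618 = 0.1089 mg/L
(0.1089 mg/L = 0.1089 µg/mL)

0.11 µg/mL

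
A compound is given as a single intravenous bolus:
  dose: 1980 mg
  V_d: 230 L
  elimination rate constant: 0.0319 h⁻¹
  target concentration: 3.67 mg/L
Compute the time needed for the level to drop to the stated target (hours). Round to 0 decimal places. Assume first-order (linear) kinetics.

27 h

C₀ = Dose / Vd = 1980 / 230 = 8.609 mg/L
t = ln(C₀ / C) / k = ln(8.609 / 3.67) / 0.03190
  = ln(2.346) / 0.03190 = 0.8527 / 0.03190 = 26.73 h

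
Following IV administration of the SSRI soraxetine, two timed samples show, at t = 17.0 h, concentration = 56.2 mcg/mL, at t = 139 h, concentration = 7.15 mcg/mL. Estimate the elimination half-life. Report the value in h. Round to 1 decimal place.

k = ln(C₁/C₂) / (t₂ − t₁) = ln(56.2/7.15) / (139 − 17.0)
  = 2.062 / 122.0 = 0.01690 h⁻¹
t½ = ln2 / k = 0.693147 / 0.01690 = 41.01 h

41.0 h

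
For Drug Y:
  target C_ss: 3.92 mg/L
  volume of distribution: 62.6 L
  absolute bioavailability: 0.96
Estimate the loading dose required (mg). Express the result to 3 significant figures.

256 mg

LD = Css × Vd / F = 3.92 × 62.6 / 0.96 = 255.6 mg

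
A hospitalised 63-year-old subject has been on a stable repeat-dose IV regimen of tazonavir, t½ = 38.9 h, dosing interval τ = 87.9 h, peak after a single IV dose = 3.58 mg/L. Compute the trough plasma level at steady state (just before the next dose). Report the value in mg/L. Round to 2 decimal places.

k = ln2 / t½ = 0.693147 / 38.9 = 0.01782 h⁻¹
e^(−kτ) = e^(−0.01782 × 87.9) = 0.2088
Accumulation ratio R = 1 / (1 − e^(−kτ)) = 1 / (1 − 0.2088) = 1.264
Steady-state trough = C₀ × R × e^(−kτ) = 3.58 × 1.264 × 0.2088 = 0.9448 mg/L

0.94 mg/L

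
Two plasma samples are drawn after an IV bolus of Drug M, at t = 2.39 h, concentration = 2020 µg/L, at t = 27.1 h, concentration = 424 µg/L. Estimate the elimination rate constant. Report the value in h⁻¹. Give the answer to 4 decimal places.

0.0632 h⁻¹

k = ln(C₁/C₂) / (t₂ − t₁) = ln(2020/424) / (27.1 − 2.39)
  = 1.561 / 24.71 = 0.06317 h⁻¹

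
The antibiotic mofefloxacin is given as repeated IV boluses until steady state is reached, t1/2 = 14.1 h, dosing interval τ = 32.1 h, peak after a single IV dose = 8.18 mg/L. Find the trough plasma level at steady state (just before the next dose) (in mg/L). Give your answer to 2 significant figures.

k = ln2 / t½ = 0.693147 / 14.1 = 0.04916 h⁻¹
e^(−kτ) = e^(−0.04916 × 32.1) = 0.2064
Accumulation ratio R = 1 / (1 − e^(−kτ)) = 1 / (1 − 0.2064) = 1.260
Steady-state trough = C₀ × R × e^(−kτ) = 8.18 × 1.260 × 0.2064 = 2.127 mg/L

2.1 mg/L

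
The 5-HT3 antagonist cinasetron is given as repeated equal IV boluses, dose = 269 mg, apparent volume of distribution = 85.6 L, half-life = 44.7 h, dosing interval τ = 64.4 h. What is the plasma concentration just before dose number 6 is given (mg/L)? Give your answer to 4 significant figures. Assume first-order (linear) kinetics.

1.820 mg/L

C₀ per dose = Dose / Vd = 269 / 85.6 = 3.143 mg/L
k = ln2 / t½ = 0.693147 / 44.7 = 0.01551 h⁻¹
Fraction remaining after one interval: r = e^(−kτ) = e^(−0.01551 × 64.4) = 0.3683
Before dose 6, 5 doses have been given (aged 1τ, 2τ, 3τ, 4τ, 5τ).
C_trough = C₀ × (r + r² + … + r^5) = C₀ × r(1−r^5)/(1−r)
        = 3.143 × 0.3683 × (1 − 0.006777) / (1 − 0.3683) = 1.820 mg/L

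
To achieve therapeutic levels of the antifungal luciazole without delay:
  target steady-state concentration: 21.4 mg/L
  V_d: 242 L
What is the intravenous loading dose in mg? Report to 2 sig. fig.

5200 mg

LD = Css × Vd = 21.4 × 242 = 5179 mg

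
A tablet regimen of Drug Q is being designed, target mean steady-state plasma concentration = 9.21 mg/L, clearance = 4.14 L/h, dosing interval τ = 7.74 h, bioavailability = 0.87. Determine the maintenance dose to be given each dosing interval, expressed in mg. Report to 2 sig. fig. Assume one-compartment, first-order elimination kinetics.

340 mg

At steady state, F × (Dose/τ) = Css × CL.
Dose = Css × CL × τ / F = 9.21 × 4.140 × 7.74 / 0.87 = 339.2 mg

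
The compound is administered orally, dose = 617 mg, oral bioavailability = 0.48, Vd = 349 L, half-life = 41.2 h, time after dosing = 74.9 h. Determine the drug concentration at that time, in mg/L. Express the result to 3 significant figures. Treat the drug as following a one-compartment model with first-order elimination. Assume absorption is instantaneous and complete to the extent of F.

Amount reaching circulation = F × Dose = 0.48 × 617.0 = 296.2 mg
C₀ = F·Dose / Vd = 296.2 / 349 = 0.8487 mg/L
k = ln2 / t½ = 0.693147 / 41.2 = 0.01682 h⁻¹
C = C₀ · e^(−k·t) = 0.8487 × e^(−0.01682 × 74.9)
  = 0.8487 × 0.2837 = 0.2408 mg/L

0.241 mg/L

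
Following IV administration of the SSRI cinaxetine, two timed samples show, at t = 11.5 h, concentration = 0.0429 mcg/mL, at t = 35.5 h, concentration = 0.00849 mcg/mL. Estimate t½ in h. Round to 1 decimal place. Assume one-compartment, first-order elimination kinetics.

k = ln(C₁/C₂) / (t₂ − t₁) = ln(0.0429/0.00849) / (35.5 − 11.5)
  = 1.620 / 24.00 = 0.06750 h⁻¹
t½ = ln2 / k = 0.693147 / 0.06750 = 10.27 h

10.3 h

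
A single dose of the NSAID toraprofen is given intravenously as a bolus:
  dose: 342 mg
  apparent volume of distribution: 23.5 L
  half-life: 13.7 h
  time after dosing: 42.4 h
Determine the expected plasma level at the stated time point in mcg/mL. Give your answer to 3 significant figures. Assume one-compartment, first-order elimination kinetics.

C₀ = Dose / Vd = 342.0 / 23.5 = 14.55 mg/L
k = ln2 / t½ = 0.693147 / 13.7 = 0.05059 h⁻¹
C = C₀ · e^(−k·t) = 14.55 × e^(−0.05059 × 42.4)
  = 14.55 × 0.1171 = 1.704 mg/L
(1.704 mg/L = 1.704 mcg/mL)

1.70 mcg/mL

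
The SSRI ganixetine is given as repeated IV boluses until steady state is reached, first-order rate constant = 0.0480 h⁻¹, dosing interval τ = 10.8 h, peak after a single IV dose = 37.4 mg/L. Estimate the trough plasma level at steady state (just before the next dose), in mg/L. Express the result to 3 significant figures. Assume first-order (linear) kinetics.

55.1 mg/L

e^(−kτ) = e^(−0.04800 × 10.8) = 0.5955
Accumulation ratio R = 1 / (1 − e^(−kτ)) = 1 / (1 − 0.5955) = 2.472
Steady-state trough = C₀ × R × e^(−kτ) = 37.4 × 2.472 × 0.5955 = 55.06 mg/L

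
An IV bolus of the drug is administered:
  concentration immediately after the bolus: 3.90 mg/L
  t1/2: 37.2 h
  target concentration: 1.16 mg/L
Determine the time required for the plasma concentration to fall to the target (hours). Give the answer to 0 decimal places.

k = ln2 / t½ = 0.693147 / 37.2 = 0.01863 h⁻¹
t = ln(C₀ / C) / k = ln(3.900 / 1.16) / 0.01863
  = ln(3.362) / 0.01863 = 1.213 / 0.01863 = 65.11 h

65 h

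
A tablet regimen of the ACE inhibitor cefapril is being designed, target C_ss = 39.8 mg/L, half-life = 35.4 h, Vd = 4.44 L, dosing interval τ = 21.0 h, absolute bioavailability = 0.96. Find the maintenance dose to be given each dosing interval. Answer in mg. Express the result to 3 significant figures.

k = ln2 / t½ = 0.693147 / 35.4 = 0.01958 h⁻¹
CL = k × Vd = 0.01958 × 4.44 = 0.08694 L/h
At steady state, F × (Dose/τ) = Css × CL.
Dose = Css × CL × τ / F = 39.8 × 0.08694 × 21.0 / 0.96 = 75.69 mg

75.7 mg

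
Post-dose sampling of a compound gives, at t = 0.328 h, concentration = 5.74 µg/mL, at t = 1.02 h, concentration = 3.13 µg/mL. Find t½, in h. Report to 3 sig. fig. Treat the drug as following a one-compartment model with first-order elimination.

0.791 h

k = ln(C₁/C₂) / (t₂ − t₁) = ln(5.74/3.13) / (1.02 − 0.328)
  = 0.6064 / 0.6920 = 0.8763 h⁻¹
t½ = ln2 / k = 0.693147 / 0.8763 = 0.7910 h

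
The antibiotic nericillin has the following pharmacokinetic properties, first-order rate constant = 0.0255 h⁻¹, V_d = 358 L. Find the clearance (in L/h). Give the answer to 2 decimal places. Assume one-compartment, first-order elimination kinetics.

9.13 L/h

CL = k × Vd = 0.0255 × 358 = 9.129 L/h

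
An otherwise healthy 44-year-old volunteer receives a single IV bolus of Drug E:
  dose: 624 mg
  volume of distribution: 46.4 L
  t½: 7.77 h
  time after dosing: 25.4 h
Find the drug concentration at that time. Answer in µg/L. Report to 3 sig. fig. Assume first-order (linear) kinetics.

C₀ = Dose / Vd = 624.0 / 46.4 = 13.45 mg/L
k = ln2 / t½ = 0.693147 / 7.77 = 0.08921 h⁻¹
C = C₀ · e^(−k·t) = 13.45 × e^(−0.08921 × 25.4)
  = 13.45 × 0.1037 = 1.395 mg/L
Convert: 1.395 mg/L × 1000 = 1395 µg/L

1400 µg/L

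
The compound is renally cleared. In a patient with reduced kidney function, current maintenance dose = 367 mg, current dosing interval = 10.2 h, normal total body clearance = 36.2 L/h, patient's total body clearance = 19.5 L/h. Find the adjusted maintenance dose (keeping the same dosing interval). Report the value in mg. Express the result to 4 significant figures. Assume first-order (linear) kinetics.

To keep the same average steady-state level, dosing rate must scale with clearance.
CL ratio = 19.5 / 36.2 = 0.5387
New dose (same interval) = 367 × 0.5387 = 197.7 mg

197.7 mg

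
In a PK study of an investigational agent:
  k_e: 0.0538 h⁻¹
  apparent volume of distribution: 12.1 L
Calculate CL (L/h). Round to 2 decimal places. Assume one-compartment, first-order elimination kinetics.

CL = k × Vd = 0.0538 × 12.1 = 0.6510 L/h

0.65 L/h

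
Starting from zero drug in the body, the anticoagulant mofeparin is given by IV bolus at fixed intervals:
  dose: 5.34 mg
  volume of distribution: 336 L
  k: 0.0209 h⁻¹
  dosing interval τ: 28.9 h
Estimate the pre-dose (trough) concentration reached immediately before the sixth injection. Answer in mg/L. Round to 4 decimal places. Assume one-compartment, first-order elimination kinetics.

0.0182 mg/L

C₀ per dose = Dose / Vd = 5.34 / 336 = 0.01589 mg/L
Fraction remaining after one interval: r = e^(−kτ) = e^(−0.02090 × 28.9) = 0.5466
Before dose 6, 5 doses have been given (aged 1τ, 2τ, 3τ, 4τ, 5τ).
C_trough = C₀ × (r + r² + … + r^5) = C₀ × r(1−r^5)/(1−r)
        = 0.01589 × 0.5466 × (1 − 0.04879) / (1 − 0.5466) = 0.01822 mg/L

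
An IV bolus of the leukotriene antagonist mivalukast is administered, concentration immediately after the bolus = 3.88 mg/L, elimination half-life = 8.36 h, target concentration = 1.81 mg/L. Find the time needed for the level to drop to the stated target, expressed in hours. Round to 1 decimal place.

k = ln2 / t½ = 0.693147 / 8.36 = 0.08291 h⁻¹
t = ln(C₀ / C) / k = ln(3.880 / 1.81) / 0.08291
  = ln(2.144) / 0.08291 = 0.7627 / 0.08291 = 9.199 h

9.2 h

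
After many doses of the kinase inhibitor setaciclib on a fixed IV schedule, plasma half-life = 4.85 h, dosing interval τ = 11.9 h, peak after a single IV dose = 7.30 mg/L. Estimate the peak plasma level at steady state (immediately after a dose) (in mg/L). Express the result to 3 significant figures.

8.93 mg/L

k = ln2 / t½ = 0.693147 / 4.85 = 0.1429 h⁻¹
e^(−kτ) = e^(−0.1429 × 11.9) = 0.1826
Accumulation ratio R = 1 / (1 − e^(−kτ)) = 1 / (1 − 0.1826) = 1.223
Steady-state peak = C₀ × R = 7.30 × 1.223 = 8.928 mg/L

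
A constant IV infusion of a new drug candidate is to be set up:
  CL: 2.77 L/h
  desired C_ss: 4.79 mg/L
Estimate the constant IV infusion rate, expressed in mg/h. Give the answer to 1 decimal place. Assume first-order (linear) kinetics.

13.3 mg/h

At steady state, infusion rate R₀ = Css × CL = 4.79 × 2.770 = 13.27 mg/h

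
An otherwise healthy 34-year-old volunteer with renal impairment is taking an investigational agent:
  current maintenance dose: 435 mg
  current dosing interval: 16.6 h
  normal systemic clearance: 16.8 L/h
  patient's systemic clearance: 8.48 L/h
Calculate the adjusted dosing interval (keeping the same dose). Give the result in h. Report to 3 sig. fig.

To keep the same average steady-state level, dosing rate must scale with clearance.
CL ratio = 8.48 / 16.8 = 0.5048
New interval (same dose) = 16.6 / 0.5048 = 32.88 h

32.9 h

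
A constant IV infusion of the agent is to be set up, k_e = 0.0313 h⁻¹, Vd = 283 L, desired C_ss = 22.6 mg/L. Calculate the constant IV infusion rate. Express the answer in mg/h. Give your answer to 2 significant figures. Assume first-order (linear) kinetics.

200 mg/h

CL = k × Vd = 0.03130 × 283 = 8.858 L/h
At steady state, infusion rate R₀ = Css × CL = 22.6 × 8.858 = 200.2 mg/h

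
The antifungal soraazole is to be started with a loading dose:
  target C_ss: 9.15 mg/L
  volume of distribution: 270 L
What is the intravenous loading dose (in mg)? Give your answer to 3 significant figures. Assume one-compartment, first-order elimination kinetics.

2470 mg

LD = Css × Vd = 9.15 × 270 = 2471 mg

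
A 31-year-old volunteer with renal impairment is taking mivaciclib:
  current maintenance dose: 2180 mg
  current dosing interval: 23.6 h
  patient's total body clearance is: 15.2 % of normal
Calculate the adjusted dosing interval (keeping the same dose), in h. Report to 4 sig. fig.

To keep the same average steady-state level, dosing rate must scale with clearance.
CL ratio = 15.2 / 100 = 0.1520
New interval (same dose) = 23.6 / 0.1520 = 155.3 h

155.3 h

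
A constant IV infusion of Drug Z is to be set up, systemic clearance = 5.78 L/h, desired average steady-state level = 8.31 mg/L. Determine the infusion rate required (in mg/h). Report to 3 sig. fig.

48.0 mg/h

At steady state, infusion rate R₀ = Css × CL = 8.31 × 5.780 = 48.03 mg/h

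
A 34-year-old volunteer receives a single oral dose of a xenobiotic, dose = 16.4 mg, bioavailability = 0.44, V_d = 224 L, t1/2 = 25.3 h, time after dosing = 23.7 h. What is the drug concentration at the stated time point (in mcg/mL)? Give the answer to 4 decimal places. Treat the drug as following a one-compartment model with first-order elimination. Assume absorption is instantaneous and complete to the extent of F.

Amount reaching circulation = F × Dose = 0.44 × 16.40 = 7.216 mg
C₀ = F·Dose / Vd = 7.216 / 224 = 0.03221 mg/L
k = ln2 / t½ = 0.693147 / 25.3 = 0.02740 h⁻¹
C = C₀ · e^(−k·t) = 0.03221 × e^(−0.02740 × 23.7)
  = 0.03221 × 0.5224 = 0.01683 mg/L
(0.01683 mg/L = 0.01683 mcg/mL)

0.0168 mcg/mL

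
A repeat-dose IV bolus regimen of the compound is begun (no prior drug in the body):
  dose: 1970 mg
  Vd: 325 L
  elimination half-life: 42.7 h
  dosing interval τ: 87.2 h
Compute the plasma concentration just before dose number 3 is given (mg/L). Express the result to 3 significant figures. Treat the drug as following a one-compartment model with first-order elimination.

C₀ per dose = Dose / Vd = 1970 / 325 = 6.062 mg/L
k = ln2 / t½ = 0.693147 / 42.7 = 0.01623 h⁻¹
Fraction remaining after one interval: r = e^(−kτ) = e^(−0.01623 × 87.2) = 0.2429
Before dose 3, 2 doses have been given (aged 1τ, 2τ).
C_trough = C₀ × (r + r²) = 6.062 × (0.2429 + 0.05900) = 1.830 mg/L

1.83 mg/L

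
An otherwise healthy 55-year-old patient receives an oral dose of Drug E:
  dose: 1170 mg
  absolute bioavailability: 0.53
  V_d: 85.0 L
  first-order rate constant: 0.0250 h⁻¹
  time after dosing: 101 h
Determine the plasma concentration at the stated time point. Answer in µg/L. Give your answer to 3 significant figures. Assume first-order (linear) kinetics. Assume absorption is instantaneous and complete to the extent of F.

Amount reaching circulation = F × Dose = 0.53 × 1170 = 620.1 mg
C₀ = F·Dose / Vd = 620.1 / 85.0 = 7.295 mg/L
C = C₀ · e^(−k·t) = 7.295 × e^(−0.02500 × 101)
  = 7.295 × 0.08006 = 0.5840 mg/L
Convert: 0.5840 mg/L × 1000 = 584.0 µg/L

584 µg/L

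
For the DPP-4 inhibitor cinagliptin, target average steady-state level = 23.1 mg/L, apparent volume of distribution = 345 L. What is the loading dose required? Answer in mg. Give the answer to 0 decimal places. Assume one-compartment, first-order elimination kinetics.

LD = Css × Vd = 23.1 × 345 = 7970 mg

7970 mg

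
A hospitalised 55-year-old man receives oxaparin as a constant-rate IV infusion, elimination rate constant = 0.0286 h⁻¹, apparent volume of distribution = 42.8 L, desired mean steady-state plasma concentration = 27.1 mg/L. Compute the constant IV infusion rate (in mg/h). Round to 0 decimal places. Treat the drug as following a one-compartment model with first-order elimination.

CL = k × Vd = 0.02860 × 42.8 = 1.224 L/h
At steady state, infusion rate R₀ = Css × CL = 27.1 × 1.224 = 33.17 mg/h

33 mg/h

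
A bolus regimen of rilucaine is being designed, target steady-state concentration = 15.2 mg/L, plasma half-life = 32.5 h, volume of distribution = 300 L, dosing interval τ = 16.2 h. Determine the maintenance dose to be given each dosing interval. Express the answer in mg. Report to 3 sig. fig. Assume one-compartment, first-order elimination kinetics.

k = ln2 / t½ = 0.693147 / 32.5 = 0.02133 h⁻¹
CL = k × Vd = 0.02133 × 300 = 6.399 L/h
At steady state, Dose/τ = Css × CL.
Dose = Css × CL × τ = 15.2 × 6.399 × 16.2 = 1576 mg

1580 mg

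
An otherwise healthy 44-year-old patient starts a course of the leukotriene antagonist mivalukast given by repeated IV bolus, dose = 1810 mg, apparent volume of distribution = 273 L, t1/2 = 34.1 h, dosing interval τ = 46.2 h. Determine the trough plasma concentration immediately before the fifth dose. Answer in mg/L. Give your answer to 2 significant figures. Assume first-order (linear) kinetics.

4.2 mg/L

C₀ per dose = Dose / Vd = 1810 / 273 = 6.630 mg/L
k = ln2 / t½ = 0.693147 / 34.1 = 0.02033 h⁻¹
Fraction remaining after one interval: r = e^(−kτ) = e^(−0.02033 × 46.2) = 0.3909
Before dose 5, 4 doses have been given (aged 1τ, 2τ, 3τ, 4τ).
C_trough = C₀ × (r + r² + … + r^4) = C₀ × r(1−r^4)/(1−r)
        = 6.630 × 0.3909 × (1 − 0.02335) / (1 − 0.3909) = 4.156 mg/L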